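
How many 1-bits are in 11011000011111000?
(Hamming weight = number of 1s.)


Counting 1s in 11011000011111000

9


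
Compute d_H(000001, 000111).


XOR: 000110
Count of 1s: 2

2


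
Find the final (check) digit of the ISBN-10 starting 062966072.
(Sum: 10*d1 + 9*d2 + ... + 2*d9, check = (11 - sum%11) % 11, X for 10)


Weighted sum: 224
224 mod 11 = 4

Check digit: 7


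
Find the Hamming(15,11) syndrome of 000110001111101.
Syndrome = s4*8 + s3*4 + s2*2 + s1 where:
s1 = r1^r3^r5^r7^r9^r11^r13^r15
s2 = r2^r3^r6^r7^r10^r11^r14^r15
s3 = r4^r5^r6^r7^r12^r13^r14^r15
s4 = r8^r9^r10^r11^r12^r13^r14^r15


s1=1, s2=1, s3=1, s4=0

Syndrome = 7 (error at position 7)


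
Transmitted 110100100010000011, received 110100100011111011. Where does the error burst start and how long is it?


XOR: 000000000001111000

Burst at position 11, length 4


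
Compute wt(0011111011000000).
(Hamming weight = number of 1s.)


Counting 1s in 0011111011000000

7


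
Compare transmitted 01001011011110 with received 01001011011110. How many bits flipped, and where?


XOR: 00000000000000

0 errors (received matches sent)


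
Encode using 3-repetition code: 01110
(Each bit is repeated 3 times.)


Each bit -> 3 copies

000111111111000


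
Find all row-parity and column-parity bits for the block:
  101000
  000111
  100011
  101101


Row parities: 0110
Column parities: 100001

Row P: 0110, Col P: 100001, Corner: 0


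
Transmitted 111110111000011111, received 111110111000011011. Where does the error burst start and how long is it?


XOR: 000000000000000100

Burst at position 15, length 1


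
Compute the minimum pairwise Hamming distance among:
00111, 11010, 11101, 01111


Comparing all pairs, minimum distance: 1
Can detect 0 errors, correct 0 errors

1


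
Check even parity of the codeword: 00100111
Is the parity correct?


Number of 1s: 4

Yes, parity is correct (4 ones)


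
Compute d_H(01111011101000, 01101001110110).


XOR: 00010010011110
Count of 1s: 6

6


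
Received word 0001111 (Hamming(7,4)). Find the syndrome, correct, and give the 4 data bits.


Syndrome = 0: no error detected

Data: 0111 (no errors)


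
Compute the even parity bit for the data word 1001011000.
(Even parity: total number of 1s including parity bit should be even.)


Number of 1s in data: 4
Parity bit: 0

0


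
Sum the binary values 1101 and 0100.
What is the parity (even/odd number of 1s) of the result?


1101 = 13
0100 = 4
Sum = 17 = 10001
1s count = 2

even parity (2 ones in 10001)


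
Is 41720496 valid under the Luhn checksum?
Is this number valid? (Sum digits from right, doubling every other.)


Luhn sum = 35
35 mod 10 = 5

Invalid (Luhn sum mod 10 = 5)


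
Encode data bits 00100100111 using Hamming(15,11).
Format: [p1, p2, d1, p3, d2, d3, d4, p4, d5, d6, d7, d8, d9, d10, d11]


Parity bits: p1=0, p2=0, p3=0, p4=0

000001000100111


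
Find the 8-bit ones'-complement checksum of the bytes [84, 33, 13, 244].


Sum = 374 mod 256 = 118
Complement = 137

137


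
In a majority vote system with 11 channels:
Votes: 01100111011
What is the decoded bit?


Ones: 7 out of 11
Threshold: 6

1 (7/11 voted 1)


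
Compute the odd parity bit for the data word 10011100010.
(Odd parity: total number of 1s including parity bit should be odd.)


Number of 1s in data: 5
Parity bit: 0

0


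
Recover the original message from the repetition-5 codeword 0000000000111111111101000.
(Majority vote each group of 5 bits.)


Groups: 00000, 00000, 11111, 11111, 01000
Majority votes: 00110

00110


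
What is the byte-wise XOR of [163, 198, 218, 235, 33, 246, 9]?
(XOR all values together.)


XOR chain: 163 ^ 198 ^ 218 ^ 235 ^ 33 ^ 246 ^ 9 = 138

138


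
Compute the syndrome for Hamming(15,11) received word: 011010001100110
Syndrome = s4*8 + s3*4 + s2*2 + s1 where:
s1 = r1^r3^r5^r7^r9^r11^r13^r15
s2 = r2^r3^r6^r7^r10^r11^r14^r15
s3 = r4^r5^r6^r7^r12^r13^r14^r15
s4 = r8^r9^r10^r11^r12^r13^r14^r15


s1=0, s2=0, s3=1, s4=0

Syndrome = 4 (error at position 4)


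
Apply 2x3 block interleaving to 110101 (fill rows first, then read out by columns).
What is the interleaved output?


Matrix:
  110
  101
Read columns: 111001

111001


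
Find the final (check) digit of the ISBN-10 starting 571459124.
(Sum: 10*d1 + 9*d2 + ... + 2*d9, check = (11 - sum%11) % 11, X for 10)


Weighted sum: 242
242 mod 11 = 0

Check digit: 0


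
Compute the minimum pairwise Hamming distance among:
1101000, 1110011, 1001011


Comparing all pairs, minimum distance: 3
Can detect 2 errors, correct 1 errors

3


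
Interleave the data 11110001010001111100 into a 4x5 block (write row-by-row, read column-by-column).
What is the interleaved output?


Matrix:
  11110
  00101
  00011
  11100
Read columns: 10011001110110100110

10011001110110100110


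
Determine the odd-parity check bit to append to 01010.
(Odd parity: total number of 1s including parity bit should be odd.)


Number of 1s in data: 2
Parity bit: 1

1


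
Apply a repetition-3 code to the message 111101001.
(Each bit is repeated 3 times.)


Each bit -> 3 copies

111111111111000111000000111


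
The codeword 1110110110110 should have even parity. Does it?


Number of 1s: 9

No, parity error (9 ones)


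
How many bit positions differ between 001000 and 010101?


XOR: 011101
Count of 1s: 4

4


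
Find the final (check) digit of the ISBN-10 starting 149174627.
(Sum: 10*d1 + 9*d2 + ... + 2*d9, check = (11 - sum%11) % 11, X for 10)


Weighted sum: 231
231 mod 11 = 0

Check digit: 0


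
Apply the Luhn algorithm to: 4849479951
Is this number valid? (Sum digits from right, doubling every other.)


Luhn sum = 68
68 mod 10 = 8

Invalid (Luhn sum mod 10 = 8)


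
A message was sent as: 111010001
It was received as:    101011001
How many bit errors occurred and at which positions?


XOR: 010001000

2 error(s) at position(s): 1, 5


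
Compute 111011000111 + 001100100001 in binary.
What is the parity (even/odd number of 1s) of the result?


111011000111 = 3783
001100100001 = 801
Sum = 4584 = 1000111101000
1s count = 6

even parity (6 ones in 1000111101000)


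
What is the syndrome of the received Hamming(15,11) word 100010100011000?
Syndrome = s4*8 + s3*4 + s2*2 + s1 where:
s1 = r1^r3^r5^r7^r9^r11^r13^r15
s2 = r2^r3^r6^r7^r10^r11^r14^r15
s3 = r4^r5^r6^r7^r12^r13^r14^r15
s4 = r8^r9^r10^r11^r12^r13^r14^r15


s1=0, s2=0, s3=1, s4=0

Syndrome = 4 (error at position 4)


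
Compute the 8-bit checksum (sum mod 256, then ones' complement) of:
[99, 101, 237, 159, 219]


Sum = 815 mod 256 = 47
Complement = 208

208


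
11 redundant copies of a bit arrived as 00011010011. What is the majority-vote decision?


Ones: 5 out of 11
Threshold: 6

0 (5/11 voted 1)


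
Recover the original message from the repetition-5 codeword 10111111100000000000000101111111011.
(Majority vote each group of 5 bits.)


Groups: 10111, 11110, 00000, 00000, 00010, 11111, 11011
Majority votes: 1100011

1100011


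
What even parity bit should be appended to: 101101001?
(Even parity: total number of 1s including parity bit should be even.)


Number of 1s in data: 5
Parity bit: 1

1


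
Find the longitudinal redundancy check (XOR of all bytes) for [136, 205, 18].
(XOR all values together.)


XOR chain: 136 ^ 205 ^ 18 = 87

87


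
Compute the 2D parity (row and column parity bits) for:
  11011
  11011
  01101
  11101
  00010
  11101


Row parities: 001010
Column parities: 01111

Row P: 001010, Col P: 01111, Corner: 0


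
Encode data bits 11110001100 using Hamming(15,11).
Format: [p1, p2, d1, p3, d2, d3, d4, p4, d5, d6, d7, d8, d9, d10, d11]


Parity bits: p1=0, p2=1, p3=1, p4=0

011111100001100


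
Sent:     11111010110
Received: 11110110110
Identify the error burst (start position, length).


XOR: 00001100000

Burst at position 4, length 2


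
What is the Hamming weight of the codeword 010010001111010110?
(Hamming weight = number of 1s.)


Counting 1s in 010010001111010110

9


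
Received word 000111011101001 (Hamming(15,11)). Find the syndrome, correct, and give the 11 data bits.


Syndrome = 15: error at position 15

Data: 01101101000 (corrected bit 15)


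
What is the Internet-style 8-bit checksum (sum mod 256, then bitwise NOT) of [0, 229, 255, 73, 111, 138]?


Sum = 806 mod 256 = 38
Complement = 217

217


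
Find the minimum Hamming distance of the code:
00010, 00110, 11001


Comparing all pairs, minimum distance: 1
Can detect 0 errors, correct 0 errors

1


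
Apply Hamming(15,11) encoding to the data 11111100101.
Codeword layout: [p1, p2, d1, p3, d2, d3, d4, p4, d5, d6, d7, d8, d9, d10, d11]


Parity bits: p1=0, p2=1, p3=1, p4=0

011111101100101


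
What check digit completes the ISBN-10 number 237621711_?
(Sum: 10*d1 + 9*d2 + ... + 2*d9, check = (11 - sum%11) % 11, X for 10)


Weighted sum: 195
195 mod 11 = 8

Check digit: 3


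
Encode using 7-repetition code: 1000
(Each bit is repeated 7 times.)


Each bit -> 7 copies

1111111000000000000000000000


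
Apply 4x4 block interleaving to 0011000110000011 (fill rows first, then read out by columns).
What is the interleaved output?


Matrix:
  0011
  0001
  1000
  0011
Read columns: 0010000010011101

0010000010011101


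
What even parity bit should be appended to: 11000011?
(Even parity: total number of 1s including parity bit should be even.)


Number of 1s in data: 4
Parity bit: 0

0


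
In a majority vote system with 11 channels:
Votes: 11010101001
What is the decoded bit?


Ones: 6 out of 11
Threshold: 6

1 (6/11 voted 1)


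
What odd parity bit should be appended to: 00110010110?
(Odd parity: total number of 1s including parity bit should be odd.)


Number of 1s in data: 5
Parity bit: 0

0


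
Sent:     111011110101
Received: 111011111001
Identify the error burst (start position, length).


XOR: 000000001100

Burst at position 8, length 2


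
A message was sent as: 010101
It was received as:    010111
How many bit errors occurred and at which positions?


XOR: 000010

1 error(s) at position(s): 4


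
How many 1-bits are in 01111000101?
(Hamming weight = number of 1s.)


Counting 1s in 01111000101

6


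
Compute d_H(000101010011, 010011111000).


XOR: 010110101011
Count of 1s: 7

7


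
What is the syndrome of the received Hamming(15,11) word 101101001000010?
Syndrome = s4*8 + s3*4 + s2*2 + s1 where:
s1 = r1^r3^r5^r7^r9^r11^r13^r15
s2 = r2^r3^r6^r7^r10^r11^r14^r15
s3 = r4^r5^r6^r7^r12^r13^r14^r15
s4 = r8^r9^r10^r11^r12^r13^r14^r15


s1=1, s2=1, s3=1, s4=0

Syndrome = 7 (error at position 7)


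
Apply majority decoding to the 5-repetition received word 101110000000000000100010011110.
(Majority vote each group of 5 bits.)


Groups: 10111, 00000, 00000, 00010, 00100, 11110
Majority votes: 100001

100001


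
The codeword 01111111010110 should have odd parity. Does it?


Number of 1s: 10

No, parity error (10 ones)


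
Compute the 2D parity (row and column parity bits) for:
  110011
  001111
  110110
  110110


Row parities: 0000
Column parities: 111100

Row P: 0000, Col P: 111100, Corner: 0


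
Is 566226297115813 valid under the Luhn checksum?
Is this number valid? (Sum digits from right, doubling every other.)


Luhn sum = 58
58 mod 10 = 8

Invalid (Luhn sum mod 10 = 8)


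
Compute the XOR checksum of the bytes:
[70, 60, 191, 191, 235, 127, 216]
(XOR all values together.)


XOR chain: 70 ^ 60 ^ 191 ^ 191 ^ 235 ^ 127 ^ 216 = 54

54


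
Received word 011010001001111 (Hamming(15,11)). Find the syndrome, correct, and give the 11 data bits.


Syndrome = 13: error at position 13

Data: 11001001011 (corrected bit 13)


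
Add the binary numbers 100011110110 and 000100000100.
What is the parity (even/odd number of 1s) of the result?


100011110110 = 2294
000100000100 = 260
Sum = 2554 = 100111111010
1s count = 8

even parity (8 ones in 100111111010)


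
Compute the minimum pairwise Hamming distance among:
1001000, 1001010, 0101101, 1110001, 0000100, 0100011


Comparing all pairs, minimum distance: 1
Can detect 0 errors, correct 0 errors

1


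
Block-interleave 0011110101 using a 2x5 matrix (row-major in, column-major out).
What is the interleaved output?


Matrix:
  00111
  10101
Read columns: 0100111011

0100111011


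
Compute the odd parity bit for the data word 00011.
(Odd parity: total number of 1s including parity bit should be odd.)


Number of 1s in data: 2
Parity bit: 1

1


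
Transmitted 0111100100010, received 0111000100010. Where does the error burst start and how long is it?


XOR: 0000100000000

Burst at position 4, length 1


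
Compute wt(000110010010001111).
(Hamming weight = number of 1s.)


Counting 1s in 000110010010001111

8


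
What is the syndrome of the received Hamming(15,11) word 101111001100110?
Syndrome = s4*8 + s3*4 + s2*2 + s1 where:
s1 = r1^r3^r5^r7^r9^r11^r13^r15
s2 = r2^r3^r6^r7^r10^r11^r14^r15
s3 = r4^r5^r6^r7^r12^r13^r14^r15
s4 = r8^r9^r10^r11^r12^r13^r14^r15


s1=1, s2=0, s3=1, s4=0

Syndrome = 5 (error at position 5)


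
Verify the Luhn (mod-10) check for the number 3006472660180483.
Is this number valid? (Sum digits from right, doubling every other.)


Luhn sum = 64
64 mod 10 = 4

Invalid (Luhn sum mod 10 = 4)


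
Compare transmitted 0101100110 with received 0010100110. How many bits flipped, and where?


XOR: 0111000000

3 error(s) at position(s): 1, 2, 3


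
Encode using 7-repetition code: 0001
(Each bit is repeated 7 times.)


Each bit -> 7 copies

0000000000000000000001111111


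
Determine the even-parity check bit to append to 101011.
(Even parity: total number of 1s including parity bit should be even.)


Number of 1s in data: 4
Parity bit: 0

0


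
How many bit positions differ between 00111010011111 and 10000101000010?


XOR: 10111111011101
Count of 1s: 11

11


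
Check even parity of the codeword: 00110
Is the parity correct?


Number of 1s: 2

Yes, parity is correct (2 ones)


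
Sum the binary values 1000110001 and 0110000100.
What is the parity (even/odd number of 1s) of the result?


1000110001 = 561
0110000100 = 388
Sum = 949 = 1110110101
1s count = 7

odd parity (7 ones in 1110110101)


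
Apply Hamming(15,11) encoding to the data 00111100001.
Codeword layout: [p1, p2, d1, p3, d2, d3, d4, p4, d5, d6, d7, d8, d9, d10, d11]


Parity bits: p1=1, p2=0, p3=1, p4=1

100101111100001


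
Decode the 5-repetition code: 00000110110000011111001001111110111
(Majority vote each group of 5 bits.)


Groups: 00000, 11011, 00000, 11111, 00100, 11111, 10111
Majority votes: 0101011

0101011


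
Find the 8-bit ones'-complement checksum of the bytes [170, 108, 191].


Sum = 469 mod 256 = 213
Complement = 42

42


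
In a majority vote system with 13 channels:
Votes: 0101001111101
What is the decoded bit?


Ones: 8 out of 13
Threshold: 7

1 (8/13 voted 1)


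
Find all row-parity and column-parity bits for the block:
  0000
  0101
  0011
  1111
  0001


Row parities: 00001
Column parities: 1000

Row P: 00001, Col P: 1000, Corner: 1


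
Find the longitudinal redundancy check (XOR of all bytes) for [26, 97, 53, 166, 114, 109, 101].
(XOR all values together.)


XOR chain: 26 ^ 97 ^ 53 ^ 166 ^ 114 ^ 109 ^ 101 = 146

146


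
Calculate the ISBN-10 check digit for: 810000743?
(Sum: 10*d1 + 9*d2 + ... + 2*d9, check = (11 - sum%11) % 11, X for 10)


Weighted sum: 135
135 mod 11 = 3

Check digit: 8


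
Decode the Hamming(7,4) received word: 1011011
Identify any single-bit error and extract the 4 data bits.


Syndrome = 7: error at position 7

Data: 1010 (corrected bit 7)


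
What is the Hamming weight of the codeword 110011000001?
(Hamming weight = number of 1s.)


Counting 1s in 110011000001

5


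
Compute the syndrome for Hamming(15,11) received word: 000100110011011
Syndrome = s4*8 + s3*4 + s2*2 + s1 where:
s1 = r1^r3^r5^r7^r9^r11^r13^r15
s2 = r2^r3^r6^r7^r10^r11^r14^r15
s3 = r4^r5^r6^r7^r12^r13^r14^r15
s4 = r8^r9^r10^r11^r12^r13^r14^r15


s1=1, s2=0, s3=1, s4=1

Syndrome = 13 (error at position 13)


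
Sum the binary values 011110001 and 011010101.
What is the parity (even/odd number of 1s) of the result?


011110001 = 241
011010101 = 213
Sum = 454 = 111000110
1s count = 5

odd parity (5 ones in 111000110)


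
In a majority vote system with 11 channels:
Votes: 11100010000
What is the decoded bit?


Ones: 4 out of 11
Threshold: 6

0 (4/11 voted 1)


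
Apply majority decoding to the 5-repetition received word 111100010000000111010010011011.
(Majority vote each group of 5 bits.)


Groups: 11110, 00100, 00000, 11101, 00100, 11011
Majority votes: 100101

100101


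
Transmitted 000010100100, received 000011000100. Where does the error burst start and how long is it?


XOR: 000001100000

Burst at position 5, length 2


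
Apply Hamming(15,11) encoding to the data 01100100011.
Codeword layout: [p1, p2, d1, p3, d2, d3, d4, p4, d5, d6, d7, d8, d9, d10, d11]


Parity bits: p1=0, p2=0, p3=0, p4=1

000011010100011


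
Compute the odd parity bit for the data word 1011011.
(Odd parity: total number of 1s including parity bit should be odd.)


Number of 1s in data: 5
Parity bit: 0

0


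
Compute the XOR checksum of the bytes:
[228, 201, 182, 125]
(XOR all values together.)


XOR chain: 228 ^ 201 ^ 182 ^ 125 = 230

230


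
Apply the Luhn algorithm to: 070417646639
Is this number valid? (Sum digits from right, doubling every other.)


Luhn sum = 51
51 mod 10 = 1

Invalid (Luhn sum mod 10 = 1)


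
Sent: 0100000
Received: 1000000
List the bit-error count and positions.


XOR: 1100000

2 error(s) at position(s): 0, 1


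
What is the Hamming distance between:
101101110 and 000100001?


XOR: 101001111
Count of 1s: 6

6


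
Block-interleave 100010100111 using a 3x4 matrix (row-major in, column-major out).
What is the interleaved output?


Matrix:
  1000
  1010
  0111
Read columns: 110001011001

110001011001


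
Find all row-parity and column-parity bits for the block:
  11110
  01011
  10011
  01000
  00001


Row parities: 01111
Column parities: 01111

Row P: 01111, Col P: 01111, Corner: 0


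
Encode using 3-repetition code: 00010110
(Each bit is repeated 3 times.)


Each bit -> 3 copies

000000000111000111111000


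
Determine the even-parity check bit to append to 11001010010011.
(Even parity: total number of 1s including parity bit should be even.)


Number of 1s in data: 7
Parity bit: 1

1


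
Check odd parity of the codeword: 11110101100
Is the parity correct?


Number of 1s: 7

Yes, parity is correct (7 ones)


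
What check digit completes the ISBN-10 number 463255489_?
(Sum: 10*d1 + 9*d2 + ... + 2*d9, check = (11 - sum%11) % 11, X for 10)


Weighted sum: 245
245 mod 11 = 3

Check digit: 8


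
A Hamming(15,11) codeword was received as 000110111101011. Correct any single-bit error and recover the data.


Syndrome = 0: no error detected

Data: 01011101011 (no errors)


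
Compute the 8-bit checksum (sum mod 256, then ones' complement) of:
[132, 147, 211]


Sum = 490 mod 256 = 234
Complement = 21

21


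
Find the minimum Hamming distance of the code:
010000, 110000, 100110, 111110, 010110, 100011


Comparing all pairs, minimum distance: 1
Can detect 0 errors, correct 0 errors

1


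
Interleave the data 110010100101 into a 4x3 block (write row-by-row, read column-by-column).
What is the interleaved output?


Matrix:
  110
  010
  100
  101
Read columns: 101111000001

101111000001


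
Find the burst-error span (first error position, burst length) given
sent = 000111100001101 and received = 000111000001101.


XOR: 000000100000000

Burst at position 6, length 1


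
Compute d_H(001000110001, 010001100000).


XOR: 011001010001
Count of 1s: 5

5


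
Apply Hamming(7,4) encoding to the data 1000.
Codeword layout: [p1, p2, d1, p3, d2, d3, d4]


Parity bits: p1=1, p2=1, p3=0

1110000


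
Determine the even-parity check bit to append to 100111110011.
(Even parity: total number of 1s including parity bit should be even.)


Number of 1s in data: 8
Parity bit: 0

0


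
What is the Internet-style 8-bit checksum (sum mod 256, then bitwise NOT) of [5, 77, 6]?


Sum = 88 mod 256 = 88
Complement = 167

167


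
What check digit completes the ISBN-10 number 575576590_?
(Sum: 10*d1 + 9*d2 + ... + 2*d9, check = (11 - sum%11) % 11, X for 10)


Weighted sum: 307
307 mod 11 = 10

Check digit: 1


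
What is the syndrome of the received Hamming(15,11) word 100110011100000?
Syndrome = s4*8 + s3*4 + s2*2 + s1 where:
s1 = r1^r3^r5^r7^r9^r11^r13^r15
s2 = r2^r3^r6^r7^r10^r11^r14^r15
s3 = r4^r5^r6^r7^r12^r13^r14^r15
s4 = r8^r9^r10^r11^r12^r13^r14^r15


s1=1, s2=1, s3=0, s4=1

Syndrome = 11 (error at position 11)


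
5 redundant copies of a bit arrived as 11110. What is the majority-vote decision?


Ones: 4 out of 5
Threshold: 3

1 (4/5 voted 1)


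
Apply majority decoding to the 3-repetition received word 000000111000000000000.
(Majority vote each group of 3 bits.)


Groups: 000, 000, 111, 000, 000, 000, 000
Majority votes: 0010000

0010000


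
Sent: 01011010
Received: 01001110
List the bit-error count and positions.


XOR: 00010100

2 error(s) at position(s): 3, 5


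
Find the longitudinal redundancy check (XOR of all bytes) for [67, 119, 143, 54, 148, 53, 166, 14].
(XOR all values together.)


XOR chain: 67 ^ 119 ^ 143 ^ 54 ^ 148 ^ 53 ^ 166 ^ 14 = 132

132


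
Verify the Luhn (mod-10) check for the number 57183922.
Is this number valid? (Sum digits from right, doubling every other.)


Luhn sum = 39
39 mod 10 = 9

Invalid (Luhn sum mod 10 = 9)


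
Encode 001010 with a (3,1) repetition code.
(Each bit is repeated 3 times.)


Each bit -> 3 copies

000000111000111000


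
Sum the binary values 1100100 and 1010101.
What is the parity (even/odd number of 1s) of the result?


1100100 = 100
1010101 = 85
Sum = 185 = 10111001
1s count = 5

odd parity (5 ones in 10111001)


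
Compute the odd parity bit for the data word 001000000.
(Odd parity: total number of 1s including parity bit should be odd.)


Number of 1s in data: 1
Parity bit: 0

0


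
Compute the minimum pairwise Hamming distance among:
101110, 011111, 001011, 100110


Comparing all pairs, minimum distance: 1
Can detect 0 errors, correct 0 errors

1


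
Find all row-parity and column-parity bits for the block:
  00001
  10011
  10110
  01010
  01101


Row parities: 11101
Column parities: 00011

Row P: 11101, Col P: 00011, Corner: 0


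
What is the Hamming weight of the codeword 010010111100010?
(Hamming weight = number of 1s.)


Counting 1s in 010010111100010

7


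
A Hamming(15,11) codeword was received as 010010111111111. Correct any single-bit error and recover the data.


Syndrome = 0: no error detected

Data: 01011111111 (no errors)


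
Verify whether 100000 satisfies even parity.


Number of 1s: 1

No, parity error (1 ones)


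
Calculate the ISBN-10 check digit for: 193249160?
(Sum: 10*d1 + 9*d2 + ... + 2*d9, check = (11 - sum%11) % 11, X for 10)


Weighted sum: 220
220 mod 11 = 0

Check digit: 0


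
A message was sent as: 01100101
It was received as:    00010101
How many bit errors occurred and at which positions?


XOR: 01110000

3 error(s) at position(s): 1, 2, 3


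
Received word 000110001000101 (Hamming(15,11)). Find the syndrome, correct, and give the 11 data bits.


Syndrome = 10: error at position 10

Data: 01001100101 (corrected bit 10)


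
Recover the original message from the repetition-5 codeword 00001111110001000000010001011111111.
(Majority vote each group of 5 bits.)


Groups: 00001, 11111, 00010, 00000, 01000, 10111, 11111
Majority votes: 0100011

0100011


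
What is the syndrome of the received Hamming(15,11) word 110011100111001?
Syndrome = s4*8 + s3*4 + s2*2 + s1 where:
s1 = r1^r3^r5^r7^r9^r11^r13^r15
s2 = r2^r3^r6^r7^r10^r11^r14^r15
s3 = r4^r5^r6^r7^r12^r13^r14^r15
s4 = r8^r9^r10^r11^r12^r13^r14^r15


s1=1, s2=0, s3=1, s4=0

Syndrome = 5 (error at position 5)


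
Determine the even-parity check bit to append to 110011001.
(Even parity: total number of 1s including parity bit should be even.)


Number of 1s in data: 5
Parity bit: 1

1


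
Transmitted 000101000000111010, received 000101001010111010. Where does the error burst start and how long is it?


XOR: 000000001010000000

Burst at position 8, length 3


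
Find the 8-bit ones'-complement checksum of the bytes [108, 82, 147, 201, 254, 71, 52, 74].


Sum = 989 mod 256 = 221
Complement = 34

34


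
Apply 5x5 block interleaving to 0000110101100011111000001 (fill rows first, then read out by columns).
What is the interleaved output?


Matrix:
  00001
  10101
  10001
  11110
  00001
Read columns: 0111000010010100001011101

0111000010010100001011101


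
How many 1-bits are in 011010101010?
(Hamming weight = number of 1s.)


Counting 1s in 011010101010

6


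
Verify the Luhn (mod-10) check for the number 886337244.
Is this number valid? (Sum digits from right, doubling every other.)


Luhn sum = 49
49 mod 10 = 9

Invalid (Luhn sum mod 10 = 9)


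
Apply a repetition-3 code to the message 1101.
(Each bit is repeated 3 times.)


Each bit -> 3 copies

111111000111


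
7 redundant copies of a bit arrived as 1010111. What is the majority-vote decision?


Ones: 5 out of 7
Threshold: 4

1 (5/7 voted 1)


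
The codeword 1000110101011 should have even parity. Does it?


Number of 1s: 7

No, parity error (7 ones)


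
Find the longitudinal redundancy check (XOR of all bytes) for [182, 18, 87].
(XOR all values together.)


XOR chain: 182 ^ 18 ^ 87 = 243

243


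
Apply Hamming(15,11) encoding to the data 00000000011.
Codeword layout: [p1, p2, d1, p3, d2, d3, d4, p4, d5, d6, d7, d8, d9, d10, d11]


Parity bits: p1=1, p2=0, p3=0, p4=0

100000000000011


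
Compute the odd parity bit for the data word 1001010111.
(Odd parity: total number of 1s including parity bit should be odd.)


Number of 1s in data: 6
Parity bit: 1

1


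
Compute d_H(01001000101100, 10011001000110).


XOR: 11010001101010
Count of 1s: 7

7


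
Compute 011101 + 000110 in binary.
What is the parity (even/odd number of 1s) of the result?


011101 = 29
000110 = 6
Sum = 35 = 100011
1s count = 3

odd parity (3 ones in 100011)


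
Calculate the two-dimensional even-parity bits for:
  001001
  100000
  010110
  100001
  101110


Row parities: 01100
Column parities: 110000

Row P: 01100, Col P: 110000, Corner: 0


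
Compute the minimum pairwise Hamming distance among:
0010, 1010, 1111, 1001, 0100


Comparing all pairs, minimum distance: 1
Can detect 0 errors, correct 0 errors

1


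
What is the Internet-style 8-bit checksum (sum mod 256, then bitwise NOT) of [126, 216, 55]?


Sum = 397 mod 256 = 141
Complement = 114

114


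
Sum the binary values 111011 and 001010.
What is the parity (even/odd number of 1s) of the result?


111011 = 59
001010 = 10
Sum = 69 = 1000101
1s count = 3

odd parity (3 ones in 1000101)


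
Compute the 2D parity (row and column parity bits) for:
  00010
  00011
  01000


Row parities: 101
Column parities: 01001

Row P: 101, Col P: 01001, Corner: 0


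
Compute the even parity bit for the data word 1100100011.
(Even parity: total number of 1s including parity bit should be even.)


Number of 1s in data: 5
Parity bit: 1

1


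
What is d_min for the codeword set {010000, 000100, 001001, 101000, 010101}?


Comparing all pairs, minimum distance: 2
Can detect 1 errors, correct 0 errors

2


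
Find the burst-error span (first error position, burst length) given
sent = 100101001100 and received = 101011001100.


XOR: 001110000000

Burst at position 2, length 3


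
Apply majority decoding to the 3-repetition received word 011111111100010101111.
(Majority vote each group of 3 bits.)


Groups: 011, 111, 111, 100, 010, 101, 111
Majority votes: 1110011

1110011


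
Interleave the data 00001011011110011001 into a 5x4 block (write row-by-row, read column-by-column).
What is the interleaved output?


Matrix:
  0000
  1011
  0111
  1001
  1001
Read columns: 01011001000110001111

01011001000110001111


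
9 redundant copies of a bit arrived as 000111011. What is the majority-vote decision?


Ones: 5 out of 9
Threshold: 5

1 (5/9 voted 1)


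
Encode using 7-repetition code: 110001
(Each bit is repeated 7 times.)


Each bit -> 7 copies

111111111111110000000000000000000001111111


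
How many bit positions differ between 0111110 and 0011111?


XOR: 0100001
Count of 1s: 2

2


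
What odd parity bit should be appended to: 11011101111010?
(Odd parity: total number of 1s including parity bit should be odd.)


Number of 1s in data: 10
Parity bit: 1

1


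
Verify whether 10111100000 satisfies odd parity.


Number of 1s: 5

Yes, parity is correct (5 ones)


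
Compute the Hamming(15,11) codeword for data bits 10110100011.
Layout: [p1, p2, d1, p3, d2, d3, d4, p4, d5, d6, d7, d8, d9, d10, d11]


Parity bits: p1=1, p2=0, p3=0, p4=1

101001110100011


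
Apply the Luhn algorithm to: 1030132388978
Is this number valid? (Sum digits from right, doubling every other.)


Luhn sum = 56
56 mod 10 = 6

Invalid (Luhn sum mod 10 = 6)


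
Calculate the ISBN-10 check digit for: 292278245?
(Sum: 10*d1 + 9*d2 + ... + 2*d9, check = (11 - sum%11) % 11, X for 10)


Weighted sum: 243
243 mod 11 = 1

Check digit: X


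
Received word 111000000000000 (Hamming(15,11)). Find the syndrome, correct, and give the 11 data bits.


Syndrome = 0: no error detected

Data: 10000000000 (no errors)


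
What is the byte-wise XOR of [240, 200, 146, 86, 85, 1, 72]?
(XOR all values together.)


XOR chain: 240 ^ 200 ^ 146 ^ 86 ^ 85 ^ 1 ^ 72 = 224

224


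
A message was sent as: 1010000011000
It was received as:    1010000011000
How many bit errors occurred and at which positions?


XOR: 0000000000000

0 errors (received matches sent)


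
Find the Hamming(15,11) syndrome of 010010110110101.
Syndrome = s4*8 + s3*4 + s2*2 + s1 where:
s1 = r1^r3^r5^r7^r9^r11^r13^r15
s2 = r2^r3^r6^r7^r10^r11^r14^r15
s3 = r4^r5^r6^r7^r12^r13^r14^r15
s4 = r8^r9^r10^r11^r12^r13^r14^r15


s1=1, s2=1, s3=0, s4=1

Syndrome = 11 (error at position 11)


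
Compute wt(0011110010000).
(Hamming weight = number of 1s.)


Counting 1s in 0011110010000

5


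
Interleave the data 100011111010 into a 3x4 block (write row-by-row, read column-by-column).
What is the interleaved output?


Matrix:
  1000
  1111
  1010
Read columns: 111010011010

111010011010


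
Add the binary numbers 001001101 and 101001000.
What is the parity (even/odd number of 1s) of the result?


001001101 = 77
101001000 = 328
Sum = 405 = 110010101
1s count = 5

odd parity (5 ones in 110010101)


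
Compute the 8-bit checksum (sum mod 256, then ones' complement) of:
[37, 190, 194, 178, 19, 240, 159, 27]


Sum = 1044 mod 256 = 20
Complement = 235

235


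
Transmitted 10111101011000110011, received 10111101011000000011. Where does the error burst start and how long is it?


XOR: 00000000000000110000

Burst at position 14, length 2


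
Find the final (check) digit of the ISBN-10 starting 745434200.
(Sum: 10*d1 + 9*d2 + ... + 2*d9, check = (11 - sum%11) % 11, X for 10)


Weighted sum: 220
220 mod 11 = 0

Check digit: 0


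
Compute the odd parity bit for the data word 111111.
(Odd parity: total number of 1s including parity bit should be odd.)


Number of 1s in data: 6
Parity bit: 1

1


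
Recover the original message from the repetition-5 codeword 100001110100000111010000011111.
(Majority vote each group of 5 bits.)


Groups: 10000, 11101, 00000, 11101, 00000, 11111
Majority votes: 010101

010101


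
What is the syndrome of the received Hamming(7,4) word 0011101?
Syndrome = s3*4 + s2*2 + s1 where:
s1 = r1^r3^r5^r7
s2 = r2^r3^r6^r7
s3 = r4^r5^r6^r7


s1=1, s2=0, s3=1

Syndrome = 5 (error at position 5)


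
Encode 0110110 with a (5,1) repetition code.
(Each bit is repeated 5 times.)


Each bit -> 5 copies

00000111111111100000111111111100000


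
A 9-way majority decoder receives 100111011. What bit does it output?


Ones: 6 out of 9
Threshold: 5

1 (6/9 voted 1)


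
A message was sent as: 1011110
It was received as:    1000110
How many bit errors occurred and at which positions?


XOR: 0011000

2 error(s) at position(s): 2, 3


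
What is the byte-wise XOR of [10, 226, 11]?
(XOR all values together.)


XOR chain: 10 ^ 226 ^ 11 = 227

227


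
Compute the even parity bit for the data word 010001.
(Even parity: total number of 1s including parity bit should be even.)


Number of 1s in data: 2
Parity bit: 0

0


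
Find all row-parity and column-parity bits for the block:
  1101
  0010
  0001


Row parities: 111
Column parities: 1110

Row P: 111, Col P: 1110, Corner: 1


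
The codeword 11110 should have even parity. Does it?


Number of 1s: 4

Yes, parity is correct (4 ones)


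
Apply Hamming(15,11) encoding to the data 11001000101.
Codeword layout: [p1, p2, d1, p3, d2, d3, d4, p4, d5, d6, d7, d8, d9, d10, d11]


Parity bits: p1=1, p2=0, p3=1, p4=1

101110011000101


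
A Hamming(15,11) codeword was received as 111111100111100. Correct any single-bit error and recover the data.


Syndrome = 0: no error detected

Data: 11110111100 (no errors)


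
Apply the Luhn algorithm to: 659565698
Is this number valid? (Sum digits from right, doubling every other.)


Luhn sum = 47
47 mod 10 = 7

Invalid (Luhn sum mod 10 = 7)


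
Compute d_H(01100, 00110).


XOR: 01010
Count of 1s: 2

2


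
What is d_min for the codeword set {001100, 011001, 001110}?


Comparing all pairs, minimum distance: 1
Can detect 0 errors, correct 0 errors

1


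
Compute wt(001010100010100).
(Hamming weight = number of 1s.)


Counting 1s in 001010100010100

5


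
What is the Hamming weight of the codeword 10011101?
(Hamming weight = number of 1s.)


Counting 1s in 10011101

5


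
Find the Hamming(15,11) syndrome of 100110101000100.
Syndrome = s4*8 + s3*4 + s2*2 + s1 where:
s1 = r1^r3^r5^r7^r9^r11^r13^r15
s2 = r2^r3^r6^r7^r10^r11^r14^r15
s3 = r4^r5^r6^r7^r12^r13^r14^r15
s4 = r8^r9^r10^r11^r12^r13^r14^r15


s1=1, s2=1, s3=0, s4=0

Syndrome = 3 (error at position 3)


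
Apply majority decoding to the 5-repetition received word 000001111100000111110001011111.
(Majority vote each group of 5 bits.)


Groups: 00000, 11111, 00000, 11111, 00010, 11111
Majority votes: 010101

010101


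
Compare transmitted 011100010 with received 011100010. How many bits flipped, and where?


XOR: 000000000

0 errors (received matches sent)


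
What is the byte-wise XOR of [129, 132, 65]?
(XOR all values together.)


XOR chain: 129 ^ 132 ^ 65 = 68

68


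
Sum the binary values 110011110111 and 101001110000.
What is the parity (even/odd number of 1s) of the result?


110011110111 = 3319
101001110000 = 2672
Sum = 5991 = 1011101100111
1s count = 9

odd parity (9 ones in 1011101100111)


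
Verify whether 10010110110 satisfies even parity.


Number of 1s: 6

Yes, parity is correct (6 ones)


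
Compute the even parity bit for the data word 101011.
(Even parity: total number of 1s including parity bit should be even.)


Number of 1s in data: 4
Parity bit: 0

0


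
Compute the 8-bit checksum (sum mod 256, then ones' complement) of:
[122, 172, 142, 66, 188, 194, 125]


Sum = 1009 mod 256 = 241
Complement = 14

14


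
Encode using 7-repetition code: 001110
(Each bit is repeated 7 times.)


Each bit -> 7 copies

000000000000001111111111111111111110000000


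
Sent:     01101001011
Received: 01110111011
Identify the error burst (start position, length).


XOR: 00011110000

Burst at position 3, length 4


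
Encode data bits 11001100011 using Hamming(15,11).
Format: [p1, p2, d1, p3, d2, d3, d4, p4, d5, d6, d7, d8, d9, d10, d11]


Parity bits: p1=0, p2=0, p3=1, p4=0

001110001100011


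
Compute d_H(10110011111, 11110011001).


XOR: 01000000110
Count of 1s: 3

3


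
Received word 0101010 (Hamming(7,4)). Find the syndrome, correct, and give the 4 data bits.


Syndrome = 0: no error detected

Data: 0010 (no errors)


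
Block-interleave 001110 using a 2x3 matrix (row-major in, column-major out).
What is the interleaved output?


Matrix:
  001
  110
Read columns: 010110

010110


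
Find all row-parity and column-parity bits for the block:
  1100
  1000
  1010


Row parities: 010
Column parities: 1110

Row P: 010, Col P: 1110, Corner: 1


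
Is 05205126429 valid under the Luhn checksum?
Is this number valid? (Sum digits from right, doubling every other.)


Luhn sum = 32
32 mod 10 = 2

Invalid (Luhn sum mod 10 = 2)


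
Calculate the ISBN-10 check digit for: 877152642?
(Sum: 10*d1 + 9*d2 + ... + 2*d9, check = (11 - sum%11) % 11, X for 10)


Weighted sum: 286
286 mod 11 = 0

Check digit: 0


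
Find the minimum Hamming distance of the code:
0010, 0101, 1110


Comparing all pairs, minimum distance: 2
Can detect 1 errors, correct 0 errors

2


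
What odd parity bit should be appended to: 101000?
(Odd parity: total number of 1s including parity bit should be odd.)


Number of 1s in data: 2
Parity bit: 1

1


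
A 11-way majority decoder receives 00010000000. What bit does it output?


Ones: 1 out of 11
Threshold: 6

0 (1/11 voted 1)


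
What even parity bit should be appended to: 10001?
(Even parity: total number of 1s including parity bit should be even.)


Number of 1s in data: 2
Parity bit: 0

0


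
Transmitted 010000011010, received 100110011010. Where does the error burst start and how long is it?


XOR: 110110000000

Burst at position 0, length 5


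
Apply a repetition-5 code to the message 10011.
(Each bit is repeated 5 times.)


Each bit -> 5 copies

1111100000000001111111111


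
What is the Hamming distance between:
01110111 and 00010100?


XOR: 01100011
Count of 1s: 4

4


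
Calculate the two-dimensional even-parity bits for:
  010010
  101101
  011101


Row parities: 000
Column parities: 100010

Row P: 000, Col P: 100010, Corner: 0


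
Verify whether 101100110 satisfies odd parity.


Number of 1s: 5

Yes, parity is correct (5 ones)


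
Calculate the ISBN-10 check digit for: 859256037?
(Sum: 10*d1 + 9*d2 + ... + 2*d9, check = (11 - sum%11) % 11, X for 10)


Weighted sum: 294
294 mod 11 = 8

Check digit: 3


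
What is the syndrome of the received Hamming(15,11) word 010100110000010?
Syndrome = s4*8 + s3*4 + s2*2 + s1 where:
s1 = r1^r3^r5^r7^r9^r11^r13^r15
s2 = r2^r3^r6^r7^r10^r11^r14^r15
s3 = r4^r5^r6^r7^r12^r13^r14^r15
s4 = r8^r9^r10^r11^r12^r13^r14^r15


s1=1, s2=1, s3=1, s4=0

Syndrome = 7 (error at position 7)


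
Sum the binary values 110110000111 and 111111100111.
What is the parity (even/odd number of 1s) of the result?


110110000111 = 3463
111111100111 = 4071
Sum = 7534 = 1110101101110
1s count = 9

odd parity (9 ones in 1110101101110)


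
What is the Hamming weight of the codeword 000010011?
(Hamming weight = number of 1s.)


Counting 1s in 000010011

3
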